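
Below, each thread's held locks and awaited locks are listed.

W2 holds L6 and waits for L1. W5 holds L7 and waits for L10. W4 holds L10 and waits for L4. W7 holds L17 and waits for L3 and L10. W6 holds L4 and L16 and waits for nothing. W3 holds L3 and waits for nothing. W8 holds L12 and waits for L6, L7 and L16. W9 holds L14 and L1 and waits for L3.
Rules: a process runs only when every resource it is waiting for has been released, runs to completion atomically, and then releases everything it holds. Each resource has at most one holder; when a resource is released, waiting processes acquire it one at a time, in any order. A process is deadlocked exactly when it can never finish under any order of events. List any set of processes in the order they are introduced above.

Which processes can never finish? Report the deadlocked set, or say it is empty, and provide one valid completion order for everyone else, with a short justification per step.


No process is deadlocked.
Key observation: although several processes wait, no cycle exists — each chain bottoms out at a free runner.
The rest can finish in the order W6, W4, W3, W5, W7, W9, W2, W8.
Check, step by step:
  run W6 (it waits on nothing); releases L4 and L16
  W4 waits on L4 — all released -> runs and releases L10
  run W3 (it waits on nothing); releases L3
  W5 waits on L10 — all released -> runs and releases L7
  W7 waits on L3 and L10 — all released -> runs and releases L17
  W9 waits on L3 — all released -> runs and releases L14 and L1
  W2 waits on L1 — all released -> runs and releases L6
  W8 waits on L6, L7 and L16 — all released -> runs and releases L12


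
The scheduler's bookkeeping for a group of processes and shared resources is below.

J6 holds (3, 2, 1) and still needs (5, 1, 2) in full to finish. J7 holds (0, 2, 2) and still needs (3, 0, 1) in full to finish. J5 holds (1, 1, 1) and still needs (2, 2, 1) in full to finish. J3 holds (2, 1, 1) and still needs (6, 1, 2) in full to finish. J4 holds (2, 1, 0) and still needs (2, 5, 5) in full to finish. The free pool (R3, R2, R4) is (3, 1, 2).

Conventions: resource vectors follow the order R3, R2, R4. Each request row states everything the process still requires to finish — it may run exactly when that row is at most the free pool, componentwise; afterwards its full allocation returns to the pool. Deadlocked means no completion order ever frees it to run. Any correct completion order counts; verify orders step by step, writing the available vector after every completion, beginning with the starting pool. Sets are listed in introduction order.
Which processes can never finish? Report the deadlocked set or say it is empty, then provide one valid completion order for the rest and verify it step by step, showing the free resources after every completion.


Deadlocked: J6, J3 and J4.
Key observation: after J7, J5 the pool peaks at (4, 4, 5), and each blocked process is short somewhere: J6 on R3; J3 on R3; J4 on R2.
One completion order for the rest: J7, J5. Verifying each step:
  pool = (3, 1, 2)
  J7 needs (3, 0, 1) <= (3, 1, 2) -> finishes; pool += (0, 2, 2) = (3, 3, 4)
  J5 needs (2, 2, 1) <= (3, 3, 4) -> finishes; pool += (1, 1, 1) = (4, 4, 5)
The blocked processes can never fit:
  blocked: J6 wants (5, 1, 2), pool (4, 4, 5) — not enough R3
  blocked: J3 wants (6, 1, 2), pool (4, 4, 5) — not enough R3
  blocked: J4 wants (2, 5, 5), pool (4, 4, 5) — not enough R2


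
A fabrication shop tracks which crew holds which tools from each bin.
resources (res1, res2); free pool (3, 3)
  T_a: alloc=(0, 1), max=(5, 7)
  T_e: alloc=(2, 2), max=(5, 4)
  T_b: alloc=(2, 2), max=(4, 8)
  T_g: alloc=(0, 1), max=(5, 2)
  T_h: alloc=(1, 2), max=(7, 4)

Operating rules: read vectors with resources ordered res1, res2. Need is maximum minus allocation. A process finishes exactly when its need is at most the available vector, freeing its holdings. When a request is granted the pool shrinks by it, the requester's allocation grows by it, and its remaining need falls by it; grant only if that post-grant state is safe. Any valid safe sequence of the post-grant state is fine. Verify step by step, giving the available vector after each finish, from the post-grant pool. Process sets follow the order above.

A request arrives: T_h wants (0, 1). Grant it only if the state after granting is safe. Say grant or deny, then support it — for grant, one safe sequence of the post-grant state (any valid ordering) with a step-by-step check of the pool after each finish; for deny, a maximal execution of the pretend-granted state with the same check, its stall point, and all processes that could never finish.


DENY — the pretend-granted state is unsafe.
Key observation: after T_e, T_g the pool peaks at (5, 5), and each blocked process is short somewhere: T_a on res2; T_b on res2; T_h on res1.
Pretend the grant happened; the run T_e, T_g goes as far as possible. Step-by-step check:
  pool = (3, 2)
  run T_e (needs (3, 2), free (3, 2)); after release of (2, 2) the pool is (5, 4)
  run T_g (needs (5, 1), free (5, 4)); after release of (0, 1) the pool is (5, 5)
  T_a cannot run: need (5, 6) vs free (5, 5) (insufficient res2)
  T_b cannot run: need (2, 6) vs free (5, 5) (insufficient res2)
  T_h cannot run: need (6, 1) vs free (5, 5) (insufficient res1)
Processes that could never finish after the grant: T_a, T_b and T_h.


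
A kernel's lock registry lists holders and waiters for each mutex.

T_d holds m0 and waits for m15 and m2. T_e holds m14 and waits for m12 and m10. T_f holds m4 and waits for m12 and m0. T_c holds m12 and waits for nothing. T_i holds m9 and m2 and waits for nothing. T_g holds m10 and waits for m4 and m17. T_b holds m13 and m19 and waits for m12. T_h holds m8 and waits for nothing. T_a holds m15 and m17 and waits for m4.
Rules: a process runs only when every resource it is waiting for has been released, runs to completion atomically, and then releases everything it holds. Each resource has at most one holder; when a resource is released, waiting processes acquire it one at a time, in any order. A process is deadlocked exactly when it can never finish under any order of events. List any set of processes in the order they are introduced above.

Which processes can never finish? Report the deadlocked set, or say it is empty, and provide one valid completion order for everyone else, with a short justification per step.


Deadlocked set: T_d, T_e, T_f, T_g and T_a.
Key observation: along T_d -> T_a -> T_f -> T_d, each member waits on what the next one holds — a deadlock; T_e and T_g wait into the deadlock from upstream.
The rest can finish in the order T_i, T_h, T_c, T_b.
Walking it through:
  T_i: no waits; runs immediately, freeing m9 and m2
  T_h: no waits; runs immediately, freeing m8
  T_c: no waits; runs immediately, freeing m12
  run T_b (all its waits — m12 — are resolved); releases m13 and m19


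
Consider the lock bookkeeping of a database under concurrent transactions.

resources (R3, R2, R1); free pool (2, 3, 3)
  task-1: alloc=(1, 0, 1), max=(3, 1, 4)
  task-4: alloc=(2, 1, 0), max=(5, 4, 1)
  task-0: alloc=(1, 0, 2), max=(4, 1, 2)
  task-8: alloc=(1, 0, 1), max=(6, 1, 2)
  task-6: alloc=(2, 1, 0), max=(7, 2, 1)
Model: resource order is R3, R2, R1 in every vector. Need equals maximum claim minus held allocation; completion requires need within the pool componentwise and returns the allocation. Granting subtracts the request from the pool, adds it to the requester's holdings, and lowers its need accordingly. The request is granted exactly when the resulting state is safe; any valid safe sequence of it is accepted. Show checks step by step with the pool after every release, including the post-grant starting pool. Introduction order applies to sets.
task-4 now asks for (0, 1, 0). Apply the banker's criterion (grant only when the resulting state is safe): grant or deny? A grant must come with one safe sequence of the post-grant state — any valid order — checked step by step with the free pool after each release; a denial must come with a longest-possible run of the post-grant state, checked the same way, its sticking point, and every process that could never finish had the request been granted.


GRANT: granting preserves safety; a valid post-grant sequence is task-1, task-4, task-0, task-8, task-6.
Key observation: post-grant, (2, 2, 3) remains, and an order beginning with task-1 completes everyone.
Verifying the post-grant state step by step:
  pool = (2, 2, 3)
  run task-1 (needs (2, 1, 3), free (2, 2, 3)); after release of (1, 0, 1) the pool is (3, 2, 4)
  run task-4 (needs (3, 2, 1), free (3, 2, 4)); after release of (2, 2, 0) the pool is (5, 4, 4)
  run task-0 (needs (3, 1, 0), free (5, 4, 4)); after release of (1, 0, 2) the pool is (6, 4, 6)
  run task-8 (needs (5, 1, 1), free (6, 4, 6)); after release of (1, 0, 1) the pool is (7, 4, 7)
  run task-6 (needs (5, 1, 1), free (7, 4, 7)); after release of (2, 1, 0) the pool is (9, 5, 7)


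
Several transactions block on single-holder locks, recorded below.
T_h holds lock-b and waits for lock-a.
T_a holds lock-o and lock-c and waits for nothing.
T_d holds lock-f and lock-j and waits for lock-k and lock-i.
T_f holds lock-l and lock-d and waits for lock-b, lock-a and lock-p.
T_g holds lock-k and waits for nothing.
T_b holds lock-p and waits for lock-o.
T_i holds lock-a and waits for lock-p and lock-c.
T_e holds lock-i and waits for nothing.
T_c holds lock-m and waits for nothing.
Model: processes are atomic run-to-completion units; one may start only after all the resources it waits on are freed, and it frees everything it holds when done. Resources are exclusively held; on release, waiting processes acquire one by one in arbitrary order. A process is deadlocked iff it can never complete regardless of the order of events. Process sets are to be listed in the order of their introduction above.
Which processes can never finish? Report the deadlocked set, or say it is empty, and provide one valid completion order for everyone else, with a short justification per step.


No process is deadlocked.
Key observation: the wait relation is loop-free; peeling off processes with no waits unwinds the whole state.
The rest can finish in the order T_g, T_a, T_e, T_b, T_d, T_i, T_h, T_c, T_f.
Step-by-step check:
  T_g waits on nothing -> runs at once and releases lock-k
  T_a waits on nothing -> runs at once and releases lock-o and lock-c
  T_e waits on nothing -> runs at once and releases lock-i
  run T_b (all its waits — lock-o — are resolved); releases lock-p
  run T_d (all its waits — lock-k and lock-i — are resolved); releases lock-f and lock-j
  run T_i (all its waits — lock-p and lock-c — are resolved); releases lock-a
  run T_h (all its waits — lock-a — are resolved); releases lock-b
  T_c waits on nothing -> runs at once and releases lock-m
  run T_f (all its waits — lock-b, lock-a and lock-p — are resolved); releases lock-l and lock-d


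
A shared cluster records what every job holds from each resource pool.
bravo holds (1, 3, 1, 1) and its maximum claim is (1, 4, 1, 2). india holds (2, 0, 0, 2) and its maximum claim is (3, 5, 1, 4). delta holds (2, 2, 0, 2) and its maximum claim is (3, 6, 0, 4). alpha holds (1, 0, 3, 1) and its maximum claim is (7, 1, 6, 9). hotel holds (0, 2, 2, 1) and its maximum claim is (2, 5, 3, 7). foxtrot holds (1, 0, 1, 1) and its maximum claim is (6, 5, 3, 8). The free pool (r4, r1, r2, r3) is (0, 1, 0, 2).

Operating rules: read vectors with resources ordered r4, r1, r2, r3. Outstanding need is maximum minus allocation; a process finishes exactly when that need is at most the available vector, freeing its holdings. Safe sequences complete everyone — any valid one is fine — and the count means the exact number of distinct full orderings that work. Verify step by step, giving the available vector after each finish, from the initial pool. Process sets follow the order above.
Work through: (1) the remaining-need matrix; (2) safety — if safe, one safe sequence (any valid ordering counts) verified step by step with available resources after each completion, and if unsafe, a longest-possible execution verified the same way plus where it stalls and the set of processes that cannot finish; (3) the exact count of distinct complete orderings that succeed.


(1) Outstanding need per process (order r4, r1, r2, r3):
  bravo: (0, 1, 0, 1)
  india: (1, 5, 1, 2)
  delta: (1, 4, 0, 2)
  alpha: (6, 1, 3, 8)
  hotel: (2, 3, 1, 6)
  foxtrot: (5, 5, 2, 7)
(2) SAFE, for example via the order bravo, delta, india, hotel, foxtrot, alpha.
Key observation: the first exact fit in this order is bravo — it needs (0, 1, 0, 1) with (0, 1, 0, 2) free, meeting a requested resource to the last unit.
Step-by-step check:
  pool = (0, 1, 0, 2)
  run bravo (needs (0, 1, 0, 1), free (0, 1, 0, 2)); after release of (1, 3, 1, 1) the pool is (1, 4, 1, 3)
  run delta (needs (1, 4, 0, 2), free (1, 4, 1, 3)); after release of (2, 2, 0, 2) the pool is (3, 6, 1, 5)
  run india (needs (1, 5, 1, 2), free (3, 6, 1, 5)); after release of (2, 0, 0, 2) the pool is (5, 6, 1, 7)
  run hotel (needs (2, 3, 1, 6), free (5, 6, 1, 7)); after release of (0, 2, 2, 1) the pool is (5, 8, 3, 8)
  run foxtrot (needs (5, 5, 2, 7), free (5, 8, 3, 8)); after release of (1, 0, 1, 1) the pool is (6, 8, 4, 9)
  run alpha (needs (6, 1, 3, 8), free (6, 8, 4, 9)); after release of (1, 0, 3, 1) the pool is (7, 8, 7, 10)
(3) Exactly 1 of the possible complete orderings is a safe sequence.


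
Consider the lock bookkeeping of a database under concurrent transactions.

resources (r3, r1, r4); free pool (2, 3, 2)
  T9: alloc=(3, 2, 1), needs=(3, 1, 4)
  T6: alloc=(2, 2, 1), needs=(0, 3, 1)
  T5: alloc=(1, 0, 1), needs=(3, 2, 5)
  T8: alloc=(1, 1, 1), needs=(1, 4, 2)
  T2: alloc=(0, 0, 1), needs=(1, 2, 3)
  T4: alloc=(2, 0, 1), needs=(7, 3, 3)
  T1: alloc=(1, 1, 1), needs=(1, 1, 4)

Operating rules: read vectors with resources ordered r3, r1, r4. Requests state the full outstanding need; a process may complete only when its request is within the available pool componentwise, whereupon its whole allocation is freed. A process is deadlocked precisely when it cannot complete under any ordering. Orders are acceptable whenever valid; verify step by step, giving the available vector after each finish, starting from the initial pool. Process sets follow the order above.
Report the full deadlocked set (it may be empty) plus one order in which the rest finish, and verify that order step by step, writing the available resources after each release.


No process is deadlocked.
Key observation: beginning at T6, releases accumulate fast enough that every process eventually fits.
A valid finishing order for the others: T6, T2, T9, T1, T4, T5, T8. Verifying each step:
  pool = (2, 3, 2)
  T6: need (0, 3, 1) fits (2, 3, 2); releases (2, 2, 1), pool now (4, 5, 3)
  T2: need (1, 2, 3) fits (4, 5, 3); releases (0, 0, 1), pool now (4, 5, 4)
  T9: need (3, 1, 4) fits (4, 5, 4); releases (3, 2, 1), pool now (7, 7, 5)
  T1: need (1, 1, 4) fits (7, 7, 5); releases (1, 1, 1), pool now (8, 8, 6)
  T4: need (7, 3, 3) fits (8, 8, 6); releases (2, 0, 1), pool now (10, 8, 7)
  T5: need (3, 2, 5) fits (10, 8, 7); releases (1, 0, 1), pool now (11, 8, 8)
  T8: need (1, 4, 2) fits (11, 8, 8); releases (1, 1, 1), pool now (12, 9, 9)


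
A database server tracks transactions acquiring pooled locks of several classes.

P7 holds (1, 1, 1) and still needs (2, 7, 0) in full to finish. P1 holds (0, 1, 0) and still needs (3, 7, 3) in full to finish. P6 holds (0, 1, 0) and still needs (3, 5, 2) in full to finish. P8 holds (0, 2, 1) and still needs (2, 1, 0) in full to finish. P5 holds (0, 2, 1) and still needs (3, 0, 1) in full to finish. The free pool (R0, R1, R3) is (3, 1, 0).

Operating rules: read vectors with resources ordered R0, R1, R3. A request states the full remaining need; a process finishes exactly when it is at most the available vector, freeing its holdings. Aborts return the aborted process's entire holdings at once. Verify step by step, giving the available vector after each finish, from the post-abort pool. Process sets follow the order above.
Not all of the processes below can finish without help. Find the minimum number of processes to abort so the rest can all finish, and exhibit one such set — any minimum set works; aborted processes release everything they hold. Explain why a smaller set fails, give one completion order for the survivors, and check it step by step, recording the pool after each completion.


The answer: abort P7.
Key observation: P1 had no path to completion before; after the abort of P7 ((1, 1, 1) returned), step 4 is where it fits.
Minimality: the empty abort set fails — the state is deadlocked as it stands.
The survivors complete as P5, P8, P6, P1. Verifying each step (starting from the post-abort pool):
  pool = (4, 2, 1)
  run P5 (needs (3, 0, 1), free (4, 2, 1)); after release of (0, 2, 1) the pool is (4, 4, 2)
  run P8 (needs (2, 1, 0), free (4, 4, 2)); after release of (0, 2, 1) the pool is (4, 6, 3)
  run P6 (needs (3, 5, 2), free (4, 6, 3)); after release of (0, 1, 0) the pool is (4, 7, 3)
  run P1 (needs (3, 7, 3), free (4, 7, 3)); after release of (0, 1, 0) the pool is (4, 8, 3)


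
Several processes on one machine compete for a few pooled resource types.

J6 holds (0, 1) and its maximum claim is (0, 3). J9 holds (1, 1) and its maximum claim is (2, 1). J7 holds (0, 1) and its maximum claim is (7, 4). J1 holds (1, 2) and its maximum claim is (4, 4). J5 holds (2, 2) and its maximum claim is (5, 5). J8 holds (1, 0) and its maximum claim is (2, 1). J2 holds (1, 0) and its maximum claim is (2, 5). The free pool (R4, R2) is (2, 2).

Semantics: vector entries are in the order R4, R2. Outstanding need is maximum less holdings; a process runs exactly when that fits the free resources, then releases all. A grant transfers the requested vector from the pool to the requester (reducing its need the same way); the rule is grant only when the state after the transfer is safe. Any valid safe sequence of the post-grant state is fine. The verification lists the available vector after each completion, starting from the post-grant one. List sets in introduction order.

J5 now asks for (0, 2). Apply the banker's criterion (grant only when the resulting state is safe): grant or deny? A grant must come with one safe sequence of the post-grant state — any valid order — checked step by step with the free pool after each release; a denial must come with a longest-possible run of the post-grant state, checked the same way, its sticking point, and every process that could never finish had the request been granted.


GRANT: granting preserves safety; a valid post-grant sequence is J9, J5, J1, J2, J7, J6, J8.
Key observation: the transfer keeps a workable pool ((2, 0)); J9 starts the safe sequence.
Verifying the post-grant state step by step:
  pool = (2, 0)
  run J9 (needs (1, 0), free (2, 0)); after release of (1, 1) the pool is (3, 1)
  run J5 (needs (3, 1), free (3, 1)); after release of (2, 4) the pool is (5, 5)
  run J1 (needs (3, 2), free (5, 5)); after release of (1, 2) the pool is (6, 7)
  run J2 (needs (1, 5), free (6, 7)); after release of (1, 0) the pool is (7, 7)
  run J7 (needs (7, 3), free (7, 7)); after release of (0, 1) the pool is (7, 8)
  run J6 (needs (0, 2), free (7, 8)); after release of (0, 1) the pool is (7, 9)
  run J8 (needs (1, 1), free (7, 9)); after release of (1, 0) the pool is (8, 9)


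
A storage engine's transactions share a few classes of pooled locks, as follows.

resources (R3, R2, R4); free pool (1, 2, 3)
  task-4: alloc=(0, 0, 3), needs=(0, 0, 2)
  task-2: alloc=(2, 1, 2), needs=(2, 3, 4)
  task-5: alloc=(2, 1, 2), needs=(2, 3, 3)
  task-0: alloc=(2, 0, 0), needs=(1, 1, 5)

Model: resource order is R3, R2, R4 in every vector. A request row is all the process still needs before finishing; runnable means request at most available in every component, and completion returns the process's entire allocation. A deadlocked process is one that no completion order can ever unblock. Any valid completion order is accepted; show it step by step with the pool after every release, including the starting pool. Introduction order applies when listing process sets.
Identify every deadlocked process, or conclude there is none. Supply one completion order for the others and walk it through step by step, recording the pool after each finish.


Deadlocked set: task-2 and task-5.
Key observation: the pool after task-4, task-0 is (3, 2, 6); every surviving request exceeds it in R2, so progress ends there.
A valid finishing order for the others: task-4, task-0. Check, step by step:
  pool = (1, 2, 3)
  run task-4 (needs (0, 0, 2), free (1, 2, 3)); after release of (0, 0, 3) the pool is (1, 2, 6)
  run task-0 (needs (1, 1, 5), free (1, 2, 6)); after release of (2, 0, 0) the pool is (3, 2, 6)
None of the blocked processes ever fits:
  blocked: task-2 wants (2, 3, 4), pool (3, 2, 6) — not enough R2
  blocked: task-5 wants (2, 3, 3), pool (3, 2, 6) — not enough R2


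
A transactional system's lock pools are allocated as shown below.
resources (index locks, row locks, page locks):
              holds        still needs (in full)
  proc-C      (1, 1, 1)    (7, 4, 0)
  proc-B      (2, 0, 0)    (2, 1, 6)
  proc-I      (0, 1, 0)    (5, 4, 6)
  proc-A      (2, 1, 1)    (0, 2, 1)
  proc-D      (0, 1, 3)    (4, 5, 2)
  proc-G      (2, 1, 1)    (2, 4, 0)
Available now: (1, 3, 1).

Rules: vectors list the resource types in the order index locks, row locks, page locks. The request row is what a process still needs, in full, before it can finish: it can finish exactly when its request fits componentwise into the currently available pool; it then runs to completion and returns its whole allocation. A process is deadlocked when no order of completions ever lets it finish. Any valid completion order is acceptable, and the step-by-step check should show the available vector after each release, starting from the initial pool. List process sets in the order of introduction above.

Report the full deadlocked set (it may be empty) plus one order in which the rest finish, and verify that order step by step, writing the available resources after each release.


The deadlocked set is empty.
Key observation: proc-A can run right away; the returned allocation unlocks the remaining processes in turn.
One completion order for the rest: proc-A, proc-G, proc-D, proc-I, proc-B, proc-C. Walking it through:
  pool = (1, 3, 1)
  run proc-A (needs (0, 2, 1), free (1, 3, 1)); after release of (2, 1, 1) the pool is (3, 4, 2)
  run proc-G (needs (2, 4, 0), free (3, 4, 2)); after release of (2, 1, 1) the pool is (5, 5, 3)
  run proc-D (needs (4, 5, 2), free (5, 5, 3)); after release of (0, 1, 3) the pool is (5, 6, 6)
  run proc-I (needs (5, 4, 6), free (5, 6, 6)); after release of (0, 1, 0) the pool is (5, 7, 6)
  run proc-B (needs (2, 1, 6), free (5, 7, 6)); after release of (2, 0, 0) the pool is (7, 7, 6)
  run proc-C (needs (7, 4, 0), free (7, 7, 6)); after release of (1, 1, 1) the pool is (8, 8, 7)


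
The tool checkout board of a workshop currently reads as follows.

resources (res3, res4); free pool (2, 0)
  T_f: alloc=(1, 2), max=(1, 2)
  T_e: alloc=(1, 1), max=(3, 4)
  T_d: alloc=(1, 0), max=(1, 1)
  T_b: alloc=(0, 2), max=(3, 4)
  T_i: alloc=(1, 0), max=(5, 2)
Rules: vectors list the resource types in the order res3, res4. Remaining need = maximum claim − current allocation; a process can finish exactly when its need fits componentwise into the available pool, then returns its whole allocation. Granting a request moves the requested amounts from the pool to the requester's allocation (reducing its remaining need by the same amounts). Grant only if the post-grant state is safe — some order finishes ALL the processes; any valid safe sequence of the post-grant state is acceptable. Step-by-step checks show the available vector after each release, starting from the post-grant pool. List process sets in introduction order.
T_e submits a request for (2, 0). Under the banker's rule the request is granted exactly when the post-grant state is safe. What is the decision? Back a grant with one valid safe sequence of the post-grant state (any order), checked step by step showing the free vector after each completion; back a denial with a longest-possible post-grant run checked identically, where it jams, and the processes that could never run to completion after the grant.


DENY. Granting would leave the state unsafe.
Key observation: after T_f, T_d the pool peaks at (2, 2), and each blocked process is short somewhere: T_e on res4; T_b on res3; T_i on res3.
On the post-grant state, T_f, T_d is a maximal run — nothing extends it. Step-by-step check:
  pool = (0, 0)
  T_f needs (0, 0) <= (0, 0) -> finishes; pool += (1, 2) = (1, 2)
  T_d needs (0, 1) <= (1, 2) -> finishes; pool += (1, 0) = (2, 2)
  T_e cannot run: need (0, 3) vs free (2, 2) (insufficient res4)
  T_b cannot run: need (3, 2) vs free (2, 2) (insufficient res3)
  T_i cannot run: need (4, 2) vs free (2, 2) (insufficient res3)
Had the request been granted, T_e, T_b and T_i could never finish.


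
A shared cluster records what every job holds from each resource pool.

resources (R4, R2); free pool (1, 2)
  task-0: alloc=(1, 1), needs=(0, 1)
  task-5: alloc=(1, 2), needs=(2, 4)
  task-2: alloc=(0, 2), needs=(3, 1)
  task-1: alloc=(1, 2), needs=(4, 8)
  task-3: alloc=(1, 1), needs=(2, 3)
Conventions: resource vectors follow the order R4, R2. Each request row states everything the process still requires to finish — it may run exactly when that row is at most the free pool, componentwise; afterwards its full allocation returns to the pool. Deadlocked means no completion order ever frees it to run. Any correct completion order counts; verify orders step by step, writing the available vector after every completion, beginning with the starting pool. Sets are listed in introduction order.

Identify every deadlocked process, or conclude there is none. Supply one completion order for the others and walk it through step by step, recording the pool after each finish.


Nothing here is deadlocked.
Key observation: task-0 fits the free pool immediately, and its release cascades until everyone finishes.
One completion order for the rest: task-0, task-3, task-5, task-2, task-1. Step-by-step check:
  pool = (1, 2)
  task-0: need (0, 1) fits (1, 2); releases (1, 1), pool now (2, 3)
  task-3: need (2, 3) fits (2, 3); releases (1, 1), pool now (3, 4)
  task-5: need (2, 4) fits (3, 4); releases (1, 2), pool now (4, 6)
  task-2: need (3, 1) fits (4, 6); releases (0, 2), pool now (4, 8)
  task-1: need (4, 8) fits (4, 8); releases (1, 2), pool now (5, 10)


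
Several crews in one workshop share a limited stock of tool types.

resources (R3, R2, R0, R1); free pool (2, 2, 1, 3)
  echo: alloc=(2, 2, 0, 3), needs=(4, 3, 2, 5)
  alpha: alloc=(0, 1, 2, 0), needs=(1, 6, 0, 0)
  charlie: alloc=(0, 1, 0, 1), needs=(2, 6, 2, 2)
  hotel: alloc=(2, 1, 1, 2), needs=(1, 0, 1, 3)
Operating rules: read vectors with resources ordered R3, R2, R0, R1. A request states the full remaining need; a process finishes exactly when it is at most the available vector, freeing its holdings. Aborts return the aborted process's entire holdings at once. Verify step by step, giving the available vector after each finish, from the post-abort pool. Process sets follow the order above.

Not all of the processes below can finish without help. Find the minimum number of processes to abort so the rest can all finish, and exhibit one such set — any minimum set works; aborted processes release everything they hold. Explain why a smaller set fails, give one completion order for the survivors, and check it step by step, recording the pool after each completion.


Abort charlie.
Key observation: alpha had no path to completion before; after the abort of charlie ((0, 1, 0, 1) returned), step 3 is where it fits.
No smaller set exists: with zero aborts the deadlock remains.
The survivors complete as hotel, echo, alpha. Step-by-step check (starting from the post-abort pool):
  pool = (2, 3, 1, 4)
  hotel needs (1, 0, 1, 3) <= (2, 3, 1, 4) -> finishes; pool += (2, 1, 1, 2) = (4, 4, 2, 6)
  echo needs (4, 3, 2, 5) <= (4, 4, 2, 6) -> finishes; pool += (2, 2, 0, 3) = (6, 6, 2, 9)
  alpha needs (1, 6, 0, 0) <= (6, 6, 2, 9) -> finishes; pool += (0, 1, 2, 0) = (6, 7, 4, 9)


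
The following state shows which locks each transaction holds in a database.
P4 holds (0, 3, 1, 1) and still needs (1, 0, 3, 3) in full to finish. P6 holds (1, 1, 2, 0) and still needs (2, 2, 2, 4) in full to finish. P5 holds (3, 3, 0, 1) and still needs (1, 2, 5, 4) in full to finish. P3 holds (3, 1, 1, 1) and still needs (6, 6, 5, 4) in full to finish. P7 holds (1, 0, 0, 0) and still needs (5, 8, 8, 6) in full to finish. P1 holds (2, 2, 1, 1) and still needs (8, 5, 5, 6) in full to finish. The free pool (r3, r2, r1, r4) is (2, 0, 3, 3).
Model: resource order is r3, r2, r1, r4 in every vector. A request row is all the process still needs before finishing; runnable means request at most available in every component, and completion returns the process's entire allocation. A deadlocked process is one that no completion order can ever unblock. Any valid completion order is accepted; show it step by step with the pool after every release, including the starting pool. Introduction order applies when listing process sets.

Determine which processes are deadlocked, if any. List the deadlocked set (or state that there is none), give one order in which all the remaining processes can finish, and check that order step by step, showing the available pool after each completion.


Nothing here is deadlocked.
Key observation: the pool covers P4 at once, and every later process fits after earlier releases.
The rest can finish in the order P4, P6, P5, P3, P1, P7. Check, step by step:
  pool = (2, 0, 3, 3)
  P4 needs (1, 0, 3, 3) <= (2, 0, 3, 3) -> finishes; pool += (0, 3, 1, 1) = (2, 3, 4, 4)
  P6 needs (2, 2, 2, 4) <= (2, 3, 4, 4) -> finishes; pool += (1, 1, 2, 0) = (3, 4, 6, 4)
  P5 needs (1, 2, 5, 4) <= (3, 4, 6, 4) -> finishes; pool += (3, 3, 0, 1) = (6, 7, 6, 5)
  P3 needs (6, 6, 5, 4) <= (6, 7, 6, 5) -> finishes; pool += (3, 1, 1, 1) = (9, 8, 7, 6)
  P1 needs (8, 5, 5, 6) <= (9, 8, 7, 6) -> finishes; pool += (2, 2, 1, 1) = (11, 10, 8, 7)
  P7 needs (5, 8, 8, 6) <= (11, 10, 8, 7) -> finishes; pool += (1, 0, 0, 0) = (12, 10, 8, 7)


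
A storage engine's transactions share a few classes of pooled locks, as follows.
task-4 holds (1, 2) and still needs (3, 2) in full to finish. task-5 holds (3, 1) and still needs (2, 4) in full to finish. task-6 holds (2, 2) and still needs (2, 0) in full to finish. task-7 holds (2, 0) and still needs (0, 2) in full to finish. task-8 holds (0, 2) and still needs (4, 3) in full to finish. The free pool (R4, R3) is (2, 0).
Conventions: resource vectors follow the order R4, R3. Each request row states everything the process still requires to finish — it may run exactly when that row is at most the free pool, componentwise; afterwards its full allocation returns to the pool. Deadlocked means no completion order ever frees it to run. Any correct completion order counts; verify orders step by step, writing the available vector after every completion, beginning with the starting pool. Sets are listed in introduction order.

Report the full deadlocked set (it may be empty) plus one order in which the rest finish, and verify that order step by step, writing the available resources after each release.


The deadlocked set is empty.
Key observation: task-6 leads a chain of completions in which each release enables another process.
One completion order for the rest: task-6, task-7, task-4, task-5, task-8. Walking it through:
  pool = (2, 0)
  run task-6 (needs (2, 0), free (2, 0)); after release of (2, 2) the pool is (4, 2)
  run task-7 (needs (0, 2), free (4, 2)); after release of (2, 0) the pool is (6, 2)
  run task-4 (needs (3, 2), free (6, 2)); after release of (1, 2) the pool is (7, 4)
  run task-5 (needs (2, 4), free (7, 4)); after release of (3, 1) the pool is (10, 5)
  run task-8 (needs (4, 3), free (10, 5)); after release of (0, 2) the pool is (10, 7)


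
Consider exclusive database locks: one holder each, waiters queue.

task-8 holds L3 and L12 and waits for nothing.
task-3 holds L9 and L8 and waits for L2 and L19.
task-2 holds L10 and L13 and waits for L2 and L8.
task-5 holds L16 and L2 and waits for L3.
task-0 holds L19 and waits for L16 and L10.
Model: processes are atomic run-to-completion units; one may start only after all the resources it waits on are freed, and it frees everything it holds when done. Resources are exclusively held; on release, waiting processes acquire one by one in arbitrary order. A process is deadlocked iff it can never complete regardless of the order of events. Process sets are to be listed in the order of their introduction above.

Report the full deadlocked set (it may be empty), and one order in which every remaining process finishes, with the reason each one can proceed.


Deadlocked set: task-3, task-2 and task-0.
Key observation: the knot is the closed ring of waits task-3 -> task-0 -> task-2 -> task-3; no other process is dragged down with it.
The rest can finish in the order task-8, task-5.
Check, step by step:
  task-8: no waits; runs immediately, freeing L3 and L12
  task-5 waits on L3 — all released -> runs and releases L16 and L2


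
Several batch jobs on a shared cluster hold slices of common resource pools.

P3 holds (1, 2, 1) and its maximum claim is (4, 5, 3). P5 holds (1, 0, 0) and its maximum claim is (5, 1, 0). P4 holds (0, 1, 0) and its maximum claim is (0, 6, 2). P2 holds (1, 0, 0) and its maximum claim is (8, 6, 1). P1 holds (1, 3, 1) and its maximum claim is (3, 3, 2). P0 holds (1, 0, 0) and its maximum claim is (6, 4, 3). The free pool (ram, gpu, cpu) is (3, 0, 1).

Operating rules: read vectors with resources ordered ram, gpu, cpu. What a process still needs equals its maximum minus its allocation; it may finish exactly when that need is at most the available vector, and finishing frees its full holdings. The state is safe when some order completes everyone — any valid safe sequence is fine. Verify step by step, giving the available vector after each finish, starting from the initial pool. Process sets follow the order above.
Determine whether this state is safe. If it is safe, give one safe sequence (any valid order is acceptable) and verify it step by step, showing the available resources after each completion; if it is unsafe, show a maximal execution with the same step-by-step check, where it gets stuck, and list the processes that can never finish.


The state is SAFE; one workable sequence: P1, P3, P0, P4, P5, P2.
Key observation: P1 marks the first exact bind of the order: its need (2, 0, 1) fits the free (3, 0, 1) with zero slack on a requested resource.
Step-by-step check:
  pool = (3, 0, 1)
  P1: need (2, 0, 1) fits (3, 0, 1); releases (1, 3, 1), pool now (4, 3, 2)
  P3: need (3, 3, 2) fits (4, 3, 2); releases (1, 2, 1), pool now (5, 5, 3)
  P0: need (5, 4, 3) fits (5, 5, 3); releases (1, 0, 0), pool now (6, 5, 3)
  P4: need (0, 5, 2) fits (6, 5, 3); releases (0, 1, 0), pool now (6, 6, 3)
  P5: need (4, 1, 0) fits (6, 6, 3); releases (1, 0, 0), pool now (7, 6, 3)
  P2: need (7, 6, 1) fits (7, 6, 3); releases (1, 0, 0), pool now (8, 6, 3)


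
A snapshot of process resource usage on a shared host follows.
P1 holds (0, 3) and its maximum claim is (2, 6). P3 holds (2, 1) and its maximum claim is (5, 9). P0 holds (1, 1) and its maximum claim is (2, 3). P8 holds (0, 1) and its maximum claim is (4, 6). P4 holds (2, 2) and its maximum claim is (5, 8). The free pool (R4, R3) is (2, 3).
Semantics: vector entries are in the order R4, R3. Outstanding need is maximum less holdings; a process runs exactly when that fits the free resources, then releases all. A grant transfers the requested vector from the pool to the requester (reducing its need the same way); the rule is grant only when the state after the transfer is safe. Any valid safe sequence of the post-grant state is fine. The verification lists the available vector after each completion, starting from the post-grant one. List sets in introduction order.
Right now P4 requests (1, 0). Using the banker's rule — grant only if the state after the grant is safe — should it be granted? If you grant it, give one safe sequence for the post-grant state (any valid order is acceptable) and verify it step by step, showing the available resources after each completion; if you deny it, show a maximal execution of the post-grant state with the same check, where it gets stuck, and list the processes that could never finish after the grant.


GRANT — the state after the grant stays safe, e.g. via P0, P1, P4, P3, P8.
Key observation: even at the reduced pool (1, 3), P0 fits immediately, so safety survives the grant.
Verifying the post-grant state step by step:
  pool = (1, 3)
  P0: need (1, 2) fits (1, 3); releases (1, 1), pool now (2, 4)
  P1: need (2, 3) fits (2, 4); releases (0, 3), pool now (2, 7)
  P4: need (2, 6) fits (2, 7); releases (3, 2), pool now (5, 9)
  P3: need (3, 8) fits (5, 9); releases (2, 1), pool now (7, 10)
  P8: need (4, 5) fits (7, 10); releases (0, 1), pool now (7, 11)


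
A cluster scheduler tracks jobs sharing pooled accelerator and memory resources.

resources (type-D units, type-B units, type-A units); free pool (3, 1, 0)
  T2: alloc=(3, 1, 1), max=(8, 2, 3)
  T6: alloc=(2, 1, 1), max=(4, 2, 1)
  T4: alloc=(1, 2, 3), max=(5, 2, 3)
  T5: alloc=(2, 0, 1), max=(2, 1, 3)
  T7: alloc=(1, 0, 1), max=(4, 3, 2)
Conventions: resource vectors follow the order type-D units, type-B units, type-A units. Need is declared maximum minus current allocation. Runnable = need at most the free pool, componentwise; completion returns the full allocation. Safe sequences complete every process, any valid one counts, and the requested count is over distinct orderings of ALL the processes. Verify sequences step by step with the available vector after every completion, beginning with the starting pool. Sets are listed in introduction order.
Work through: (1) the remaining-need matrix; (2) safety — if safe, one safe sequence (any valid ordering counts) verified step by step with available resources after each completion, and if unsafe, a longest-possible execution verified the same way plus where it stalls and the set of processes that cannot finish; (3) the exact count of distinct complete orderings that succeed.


(1) Outstanding need per process (order type-D units, type-B units, type-A units):
  T2: (5, 1, 2)
  T6: (2, 1, 0)
  T4: (4, 0, 0)
  T5: (0, 1, 2)
  T7: (3, 3, 1)
(2) The state is SAFE; one workable sequence: T6, T4, T5, T2, T7.
Key observation: T6 is the earliest step where a requested resource binds exactly: need (2, 1, 0), pool (3, 1, 0) at its turn.
Step-by-step check:
  pool = (3, 1, 0)
  T6 needs (2, 1, 0) <= (3, 1, 0) -> finishes; pool += (2, 1, 1) = (5, 2, 1)
  T4 needs (4, 0, 0) <= (5, 2, 1) -> finishes; pool += (1, 2, 3) = (6, 4, 4)
  T5 needs (0, 1, 2) <= (6, 4, 4) -> finishes; pool += (2, 0, 1) = (8, 4, 5)
  T2 needs (5, 1, 2) <= (8, 4, 5) -> finishes; pool += (3, 1, 1) = (11, 5, 6)
  T7 needs (3, 3, 1) <= (11, 5, 6) -> finishes; pool += (1, 0, 1) = (12, 5, 7)
(3) Precisely 6 of the possible complete orderings are safe sequences.


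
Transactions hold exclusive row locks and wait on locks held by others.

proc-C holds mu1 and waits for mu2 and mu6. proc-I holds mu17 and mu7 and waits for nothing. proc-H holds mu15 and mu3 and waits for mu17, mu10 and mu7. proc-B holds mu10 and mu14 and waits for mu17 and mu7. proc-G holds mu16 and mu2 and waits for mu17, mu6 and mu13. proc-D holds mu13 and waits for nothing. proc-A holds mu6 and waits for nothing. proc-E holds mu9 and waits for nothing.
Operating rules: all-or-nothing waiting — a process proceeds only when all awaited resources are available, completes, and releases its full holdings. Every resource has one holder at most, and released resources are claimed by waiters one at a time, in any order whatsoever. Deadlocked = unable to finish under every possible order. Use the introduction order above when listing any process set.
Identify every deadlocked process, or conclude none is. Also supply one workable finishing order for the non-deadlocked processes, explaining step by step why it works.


No process is deadlocked.
Key observation: the waits form no ring: some process can always run, and its releases unblock the others one by one.
The rest can finish in the order proc-I, proc-D, proc-A, proc-G, proc-E, proc-B, proc-C, proc-H.
Verifying each step:
  proc-I waits on nothing -> runs at once and releases mu17 and mu7
  proc-D waits on nothing -> runs at once and releases mu13
  proc-A waits on nothing -> runs at once and releases mu6
  proc-G waits on mu17, mu6 and mu13 — all released -> runs and releases mu16 and mu2
  proc-E waits on nothing -> runs at once and releases mu9
  proc-B waits on mu17 and mu7 — all released -> runs and releases mu10 and mu14
  proc-C waits on mu2 and mu6 — all released -> runs and releases mu1
  proc-H waits on mu17, mu10 and mu7 — all released -> runs and releases mu15 and mu3
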